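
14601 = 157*93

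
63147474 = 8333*7578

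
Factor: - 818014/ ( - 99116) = 409007/49558=2^ (  -  1) * 71^(- 1) * 349^( - 1)*409007^1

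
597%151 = 144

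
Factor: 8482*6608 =2^5 * 7^1*59^1 * 4241^1  =  56049056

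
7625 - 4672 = 2953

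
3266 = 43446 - 40180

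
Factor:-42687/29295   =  -51/35 =-3^1*5^(-1 )*7^(-1)*17^1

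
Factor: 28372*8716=247290352 = 2^4*41^1*173^1 * 2179^1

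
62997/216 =20999/72 = 291.65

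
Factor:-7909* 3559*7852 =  - 221019124612  =  - 2^2 * 11^1 *13^1*151^1 * 719^1*3559^1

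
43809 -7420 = 36389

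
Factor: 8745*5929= 3^1 *5^1*7^2*11^3*53^1 = 51849105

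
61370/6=30685/3 = 10228.33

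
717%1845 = 717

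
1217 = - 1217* (  -  1 )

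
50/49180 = 5/4918 = 0.00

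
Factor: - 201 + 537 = 336 = 2^4*3^1*7^1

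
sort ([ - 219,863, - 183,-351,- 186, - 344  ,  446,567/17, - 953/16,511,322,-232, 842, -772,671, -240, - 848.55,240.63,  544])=[-848.55  , - 772,-351, - 344, - 240 ,-232, - 219, - 186, - 183,-953/16,567/17,240.63, 322,446, 511,544, 671, 842,  863]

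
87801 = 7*12543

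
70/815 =14/163 = 0.09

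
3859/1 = 3859 = 3859.00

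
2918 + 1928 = 4846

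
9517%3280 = 2957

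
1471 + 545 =2016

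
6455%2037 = 344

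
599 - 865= - 266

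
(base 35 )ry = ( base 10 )979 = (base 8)1723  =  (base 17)36A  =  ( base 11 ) 810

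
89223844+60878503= 150102347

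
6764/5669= 1 + 1095/5669  =  1.19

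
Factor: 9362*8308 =77779496 = 2^3*31^2*67^1 * 151^1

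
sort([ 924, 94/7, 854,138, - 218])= [ - 218, 94/7, 138, 854,924]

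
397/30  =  397/30  =  13.23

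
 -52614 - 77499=- 130113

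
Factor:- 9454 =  - 2^1 * 29^1*163^1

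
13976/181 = 13976/181 = 77.22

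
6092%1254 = 1076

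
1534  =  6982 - 5448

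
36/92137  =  36/92137 = 0.00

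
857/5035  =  857/5035 = 0.17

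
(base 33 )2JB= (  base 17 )9CB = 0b101100000000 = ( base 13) 1388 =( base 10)2816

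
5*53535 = 267675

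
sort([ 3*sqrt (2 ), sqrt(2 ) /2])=[ sqrt(2 )/2 , 3*sqrt ( 2 )]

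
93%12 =9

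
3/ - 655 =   -  1 + 652/655 = - 0.00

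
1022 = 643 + 379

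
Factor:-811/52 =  - 2^(- 2 )*13^(-1 )*811^1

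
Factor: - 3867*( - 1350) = 5220450 =2^1*3^4*5^2*1289^1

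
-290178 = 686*( - 423) 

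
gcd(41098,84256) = 2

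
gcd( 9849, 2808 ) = 3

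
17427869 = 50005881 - 32578012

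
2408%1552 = 856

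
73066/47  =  1554 +28/47  =  1554.60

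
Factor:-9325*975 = -9091875 = - 3^1*5^4*13^1*373^1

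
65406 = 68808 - 3402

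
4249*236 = 1002764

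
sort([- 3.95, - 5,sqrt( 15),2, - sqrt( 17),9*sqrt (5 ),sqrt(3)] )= [-5,  -  sqrt(17), - 3.95,sqrt ( 3 ), 2, sqrt(15),9*sqrt (5) ]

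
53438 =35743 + 17695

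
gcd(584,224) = 8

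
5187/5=1037 +2/5  =  1037.40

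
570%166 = 72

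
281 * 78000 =21918000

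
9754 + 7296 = 17050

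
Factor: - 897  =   - 3^1*13^1*23^1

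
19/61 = 19/61 = 0.31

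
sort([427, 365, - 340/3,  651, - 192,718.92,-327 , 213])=[ - 327,-192, - 340/3, 213,  365, 427,651, 718.92 ]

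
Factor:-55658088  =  -2^3*3^2*773029^1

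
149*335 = 49915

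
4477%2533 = 1944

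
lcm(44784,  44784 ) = 44784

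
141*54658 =7706778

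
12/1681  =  12/1681=   0.01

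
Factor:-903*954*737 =- 2^1*3^3*7^1*11^1*43^1*53^1*67^1=- 634897494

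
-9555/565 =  - 17+10/113 =- 16.91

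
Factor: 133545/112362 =2^( - 1 ) *5^1*29^1*61^( - 1 ) = 145/122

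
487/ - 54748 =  - 1 + 54261/54748   =  -0.01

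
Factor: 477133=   59^1 * 8087^1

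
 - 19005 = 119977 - 138982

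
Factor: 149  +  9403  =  9552 = 2^4 * 3^1*199^1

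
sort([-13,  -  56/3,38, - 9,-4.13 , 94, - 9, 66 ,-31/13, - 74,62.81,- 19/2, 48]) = [ - 74, -56/3, - 13,-19/2, - 9, - 9, -4.13,-31/13, 38, 48,62.81, 66,94] 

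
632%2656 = 632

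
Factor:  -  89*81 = -3^4*89^1 = -7209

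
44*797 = 35068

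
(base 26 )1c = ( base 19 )20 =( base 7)53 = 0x26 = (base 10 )38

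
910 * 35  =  31850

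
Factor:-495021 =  - 3^1*157^1 *1051^1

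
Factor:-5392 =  - 2^4*337^1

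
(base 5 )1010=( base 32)42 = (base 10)130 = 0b10000010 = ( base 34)3s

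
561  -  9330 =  - 8769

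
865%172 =5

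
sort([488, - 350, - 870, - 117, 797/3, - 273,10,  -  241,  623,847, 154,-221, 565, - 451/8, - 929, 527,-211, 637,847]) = [ - 929, - 870, - 350, - 273, - 241, - 221,- 211,-117, - 451/8,10 , 154,797/3, 488,527, 565 , 623, 637,  847 , 847]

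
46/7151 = 46/7151  =  0.01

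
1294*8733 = 11300502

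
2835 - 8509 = -5674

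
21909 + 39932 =61841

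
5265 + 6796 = 12061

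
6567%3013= 541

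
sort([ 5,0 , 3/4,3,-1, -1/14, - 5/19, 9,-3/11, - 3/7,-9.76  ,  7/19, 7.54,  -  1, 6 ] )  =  [  -  9.76, - 1,  -  1, - 3/7,-3/11, - 5/19, - 1/14, 0,  7/19,3/4,3 , 5,6 , 7.54, 9] 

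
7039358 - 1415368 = 5623990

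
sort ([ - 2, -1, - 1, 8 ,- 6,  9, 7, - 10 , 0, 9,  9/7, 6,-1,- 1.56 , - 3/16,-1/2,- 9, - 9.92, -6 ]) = [ - 10, - 9.92, - 9,-6, - 6, - 2,-1.56, - 1, - 1, - 1,  -  1/2,- 3/16,  0 , 9/7,  6, 7, 8,9,9]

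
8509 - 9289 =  - 780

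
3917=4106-189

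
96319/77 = 1250 + 69/77= 1250.90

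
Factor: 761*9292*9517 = 2^2*23^1*31^1*101^1*307^1 * 761^1  =  67296724604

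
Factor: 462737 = 11^1 * 23^1*31^1*59^1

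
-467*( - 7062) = 3297954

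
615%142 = 47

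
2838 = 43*66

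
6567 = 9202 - 2635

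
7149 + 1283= 8432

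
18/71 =18/71 = 0.25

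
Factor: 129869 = 61^1*2129^1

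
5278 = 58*91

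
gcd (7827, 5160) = 3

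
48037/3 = 48037/3=16012.33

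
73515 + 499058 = 572573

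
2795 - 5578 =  - 2783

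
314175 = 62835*5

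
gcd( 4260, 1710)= 30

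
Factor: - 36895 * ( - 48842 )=1802025590 = 2^1*5^1*47^1 * 157^1*24421^1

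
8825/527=8825/527 = 16.75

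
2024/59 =34 + 18/59 = 34.31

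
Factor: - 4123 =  - 7^1*19^1*31^1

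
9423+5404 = 14827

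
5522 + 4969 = 10491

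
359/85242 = 359/85242= 0.00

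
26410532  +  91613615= 118024147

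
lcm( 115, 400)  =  9200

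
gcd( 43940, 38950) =10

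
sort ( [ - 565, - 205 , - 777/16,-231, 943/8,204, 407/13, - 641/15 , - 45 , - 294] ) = [ - 565,-294,-231 , - 205, - 777/16, - 45, - 641/15,  407/13 , 943/8,204 ]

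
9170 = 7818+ 1352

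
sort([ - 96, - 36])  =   [  -  96,-36 ]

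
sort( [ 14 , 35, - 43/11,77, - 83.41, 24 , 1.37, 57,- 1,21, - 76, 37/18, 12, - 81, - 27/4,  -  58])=[ - 83.41, - 81, - 76, - 58, - 27/4, - 43/11, - 1,  1.37, 37/18,12, 14,21,24,35,57, 77 ]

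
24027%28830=24027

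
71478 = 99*722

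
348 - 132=216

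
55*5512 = 303160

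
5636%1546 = 998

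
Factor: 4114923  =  3^1 * 1371641^1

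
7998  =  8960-962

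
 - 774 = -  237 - 537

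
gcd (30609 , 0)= 30609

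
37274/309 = 37274/309 = 120.63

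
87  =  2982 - 2895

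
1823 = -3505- - 5328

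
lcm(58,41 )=2378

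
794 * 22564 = 17915816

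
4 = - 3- - 7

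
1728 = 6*288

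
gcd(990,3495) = 15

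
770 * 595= 458150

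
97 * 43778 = 4246466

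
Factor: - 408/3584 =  - 2^ ( - 6 )*3^1*7^ ( - 1 )*17^1= - 51/448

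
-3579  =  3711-7290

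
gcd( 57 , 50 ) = 1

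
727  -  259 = 468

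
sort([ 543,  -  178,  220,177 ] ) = [- 178, 177, 220,543 ] 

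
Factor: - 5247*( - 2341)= 3^2*11^1*53^1 * 2341^1= 12283227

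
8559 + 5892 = 14451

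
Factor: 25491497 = 181^1*140837^1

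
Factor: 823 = 823^1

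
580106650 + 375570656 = 955677306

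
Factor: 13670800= 2^4*5^2 *11^1*13^1 * 239^1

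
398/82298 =199/41149 = 0.00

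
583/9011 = 583/9011 =0.06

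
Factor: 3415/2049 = 3^ ( -1 )*5^1= 5/3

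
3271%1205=861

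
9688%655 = 518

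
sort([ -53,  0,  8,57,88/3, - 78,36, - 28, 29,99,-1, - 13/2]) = [ - 78,- 53, - 28, - 13/2, - 1, 0, 8 , 29,88/3,36,57, 99]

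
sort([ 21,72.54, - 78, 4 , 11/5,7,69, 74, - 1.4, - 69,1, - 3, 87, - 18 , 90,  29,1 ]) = [ - 78, - 69, - 18, - 3,  -  1.4,1 , 1, 11/5 , 4,7, 21, 29, 69 , 72.54,74,87,90 ]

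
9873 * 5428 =53590644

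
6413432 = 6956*922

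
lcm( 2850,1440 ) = 136800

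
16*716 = 11456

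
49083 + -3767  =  45316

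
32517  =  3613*9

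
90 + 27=117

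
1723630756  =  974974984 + 748655772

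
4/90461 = 4/90461  =  0.00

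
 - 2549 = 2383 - 4932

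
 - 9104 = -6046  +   - 3058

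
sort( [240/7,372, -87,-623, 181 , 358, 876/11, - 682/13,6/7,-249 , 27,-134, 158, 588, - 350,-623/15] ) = [-623,- 350, - 249, - 134, - 87,  -  682/13, - 623/15, 6/7, 27, 240/7,876/11, 158, 181,  358,372,  588 ] 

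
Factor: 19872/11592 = 12/7=2^2*3^1*7^( - 1 )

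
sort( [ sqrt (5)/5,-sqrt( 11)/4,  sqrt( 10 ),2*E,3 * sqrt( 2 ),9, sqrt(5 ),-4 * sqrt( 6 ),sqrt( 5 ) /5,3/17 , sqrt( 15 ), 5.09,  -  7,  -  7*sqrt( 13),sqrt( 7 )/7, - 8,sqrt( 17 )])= [ - 7*sqrt( 13), - 4*sqrt(6 ), - 8, - 7, - sqrt(11 )/4, 3/17,  sqrt(7 ) /7,sqrt( 5) /5,sqrt( 5 ) /5,sqrt( 5 ),  sqrt( 10),sqrt ( 15 ), sqrt(17),3*sqrt( 2 ), 5.09,2 * E, 9 ] 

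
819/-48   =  -18 + 15/16 = - 17.06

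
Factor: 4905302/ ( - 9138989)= -2^1 * 23^1*1291^(-1)*7079^( - 1 )*106637^1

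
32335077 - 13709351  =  18625726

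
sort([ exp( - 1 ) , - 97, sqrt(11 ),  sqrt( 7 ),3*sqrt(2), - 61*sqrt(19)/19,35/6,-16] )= [ - 97,-16, -61 * sqrt( 19 )/19,exp( - 1), sqrt( 7 ), sqrt(  11), 3*sqrt (2 ), 35/6] 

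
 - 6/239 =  - 6/239 = -  0.03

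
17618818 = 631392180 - 613773362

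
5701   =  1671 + 4030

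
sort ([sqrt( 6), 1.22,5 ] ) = [1.22,sqrt( 6 ),5 ]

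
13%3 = 1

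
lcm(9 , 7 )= 63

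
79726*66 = 5261916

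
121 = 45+76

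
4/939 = 4/939 = 0.00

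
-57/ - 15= 19/5 =3.80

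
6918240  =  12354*560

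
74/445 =74/445 = 0.17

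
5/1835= 1/367=0.00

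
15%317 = 15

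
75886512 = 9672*7846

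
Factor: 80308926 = 2^1*3^2*229^1*19483^1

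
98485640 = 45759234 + 52726406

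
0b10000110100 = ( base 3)1110212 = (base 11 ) 899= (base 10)1076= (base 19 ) 2ic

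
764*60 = 45840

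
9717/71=136 + 61/71 = 136.86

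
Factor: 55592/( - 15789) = -2^3*3^( - 1 )*19^( - 1)*277^(-1)*6949^1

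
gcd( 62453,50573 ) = 1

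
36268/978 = 18134/489 = 37.08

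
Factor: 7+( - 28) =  - 21 = - 3^1*7^1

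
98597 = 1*98597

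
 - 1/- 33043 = 1/33043= 0.00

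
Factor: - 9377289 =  - 3^4*115769^1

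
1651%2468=1651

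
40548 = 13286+27262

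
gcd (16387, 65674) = 7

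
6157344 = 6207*992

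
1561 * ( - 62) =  - 96782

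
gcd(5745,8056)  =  1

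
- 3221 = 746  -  3967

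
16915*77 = 1302455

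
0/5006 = 0=0.00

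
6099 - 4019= 2080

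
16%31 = 16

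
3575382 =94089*38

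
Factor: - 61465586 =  - 2^1*7^1*13^1*457^1*739^1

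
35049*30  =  1051470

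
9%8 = 1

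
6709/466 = 14 + 185/466 = 14.40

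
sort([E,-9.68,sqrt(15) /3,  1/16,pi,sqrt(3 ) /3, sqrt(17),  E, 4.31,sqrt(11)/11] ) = [ - 9.68, 1/16,sqrt(11) /11, sqrt(3) /3,sqrt(15)/3,E, E, pi, sqrt(17), 4.31 ]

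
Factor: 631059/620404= 2^( - 2)*3^1 *11^1*13^1* 43^( - 1 )*1471^1*3607^ (- 1)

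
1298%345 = 263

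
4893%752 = 381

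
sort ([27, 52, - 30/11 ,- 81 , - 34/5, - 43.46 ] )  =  [ - 81,-43.46,- 34/5,-30/11, 27,52]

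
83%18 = 11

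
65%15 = 5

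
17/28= 17/28=0.61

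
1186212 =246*4822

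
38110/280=136+3/28  =  136.11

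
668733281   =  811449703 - 142716422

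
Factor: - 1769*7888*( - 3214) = 44847744608 =2^5*17^1*29^2*61^1*1607^1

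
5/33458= 5/33458 = 0.00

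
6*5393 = 32358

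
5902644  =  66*89434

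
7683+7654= 15337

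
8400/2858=4200/1429=2.94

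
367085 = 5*73417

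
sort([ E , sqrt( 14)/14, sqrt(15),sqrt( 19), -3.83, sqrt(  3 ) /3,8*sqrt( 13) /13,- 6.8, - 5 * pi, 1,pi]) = [  -  5*pi, - 6.8, - 3.83, sqrt( 14 )/14,sqrt(3)/3,  1,8 * sqrt( 13)/13,E,pi,sqrt(15),sqrt(19 ) ]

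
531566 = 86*6181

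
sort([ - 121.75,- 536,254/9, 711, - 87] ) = [ - 536, - 121.75,- 87,254/9,711 ]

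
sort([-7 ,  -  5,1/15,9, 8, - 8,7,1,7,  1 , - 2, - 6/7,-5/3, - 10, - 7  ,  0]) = [-10, - 8, -7,  -  7, - 5,-2, - 5/3,-6/7,0,1/15,1,  1,7,7,8,9] 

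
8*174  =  1392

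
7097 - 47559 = - 40462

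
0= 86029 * 0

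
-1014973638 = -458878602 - 556095036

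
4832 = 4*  1208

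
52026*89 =4630314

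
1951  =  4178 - 2227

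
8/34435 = 8/34435 = 0.00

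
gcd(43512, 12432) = 6216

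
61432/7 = 8776 = 8776.00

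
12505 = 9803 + 2702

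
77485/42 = 1844 + 37/42=1844.88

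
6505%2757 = 991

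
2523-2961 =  - 438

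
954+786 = 1740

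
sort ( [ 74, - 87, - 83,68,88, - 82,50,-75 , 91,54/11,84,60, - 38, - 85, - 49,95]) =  [ - 87, - 85, - 83 , - 82,  -  75, - 49, - 38,54/11,50,60, 68, 74,84,88,91,95 ] 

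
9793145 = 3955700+5837445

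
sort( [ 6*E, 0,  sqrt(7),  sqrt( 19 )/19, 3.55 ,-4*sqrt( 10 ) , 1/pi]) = [ - 4*sqrt( 10 ),  0 , sqrt ( 19)/19,  1/pi, sqrt(7),3.55, 6*E]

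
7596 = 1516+6080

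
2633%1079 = 475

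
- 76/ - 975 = 76/975 = 0.08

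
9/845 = 9/845= 0.01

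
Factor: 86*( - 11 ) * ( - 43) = 40678 = 2^1*11^1*43^2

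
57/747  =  19/249=0.08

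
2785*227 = 632195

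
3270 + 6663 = 9933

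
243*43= 10449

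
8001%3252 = 1497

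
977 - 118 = 859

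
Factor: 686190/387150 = 257/145 = 5^( - 1) *29^( - 1)*257^1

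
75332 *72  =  5423904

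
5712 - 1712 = 4000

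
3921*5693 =22322253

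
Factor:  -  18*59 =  - 1062= - 2^1 * 3^2*59^1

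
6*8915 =53490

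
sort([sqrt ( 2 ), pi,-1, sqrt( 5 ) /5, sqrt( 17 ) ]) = [-1, sqrt ( 5 )/5, sqrt ( 2 ), pi, sqrt ( 17 ) ]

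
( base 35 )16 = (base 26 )1f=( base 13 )32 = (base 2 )101001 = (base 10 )41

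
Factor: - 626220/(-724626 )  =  70/81  =  2^1*3^( - 4 )*5^1*7^1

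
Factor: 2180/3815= 4/7= 2^2* 7^( - 1 ) 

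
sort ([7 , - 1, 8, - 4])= [ - 4, - 1, 7, 8]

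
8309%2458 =935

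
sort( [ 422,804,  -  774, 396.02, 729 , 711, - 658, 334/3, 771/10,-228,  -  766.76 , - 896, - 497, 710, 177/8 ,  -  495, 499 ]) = [ - 896,  -  774, - 766.76, - 658, - 497, - 495, - 228,177/8,771/10 , 334/3, 396.02,  422, 499,710, 711,729,804]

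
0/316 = 0 = 0.00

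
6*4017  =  24102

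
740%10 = 0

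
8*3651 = 29208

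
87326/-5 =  - 17466 + 4/5 = - 17465.20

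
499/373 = 1 + 126/373 = 1.34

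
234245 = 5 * 46849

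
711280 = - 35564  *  ( - 20 )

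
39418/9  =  39418/9 = 4379.78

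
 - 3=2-5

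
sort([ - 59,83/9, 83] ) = [ - 59,83/9,83]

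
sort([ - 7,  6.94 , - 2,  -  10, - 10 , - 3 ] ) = [-10, - 10, - 7, - 3, - 2,6.94] 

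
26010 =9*2890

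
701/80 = 701/80 = 8.76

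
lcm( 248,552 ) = 17112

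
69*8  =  552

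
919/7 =919/7 =131.29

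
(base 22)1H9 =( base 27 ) 153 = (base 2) 1101100011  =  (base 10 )867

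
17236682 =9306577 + 7930105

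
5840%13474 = 5840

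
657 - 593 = 64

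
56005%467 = 432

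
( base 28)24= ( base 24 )2C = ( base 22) 2G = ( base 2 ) 111100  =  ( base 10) 60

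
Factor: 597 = 3^1*199^1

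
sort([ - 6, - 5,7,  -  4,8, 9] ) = [-6,  -  5, - 4 , 7 , 8,9] 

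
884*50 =44200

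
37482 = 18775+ 18707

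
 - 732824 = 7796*( - 94) 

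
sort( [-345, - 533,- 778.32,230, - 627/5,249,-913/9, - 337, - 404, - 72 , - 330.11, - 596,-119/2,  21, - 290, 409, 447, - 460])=[ - 778.32,-596, - 533, - 460, - 404, - 345, - 337, - 330.11,  -  290, - 627/5, - 913/9, - 72, - 119/2, 21, 230, 249, 409,447 ] 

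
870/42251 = 870/42251=0.02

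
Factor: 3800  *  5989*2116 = 2^5 * 5^2*19^1*23^2*53^1* 113^1 = 48156351200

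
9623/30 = 320  +  23/30 = 320.77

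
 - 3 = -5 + 2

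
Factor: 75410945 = 5^1 * 61^1 * 247249^1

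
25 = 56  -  31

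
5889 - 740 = 5149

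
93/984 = 31/328 = 0.09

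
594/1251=66/139= 0.47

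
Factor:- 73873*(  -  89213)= 31^1*2383^1 * 89213^1 = 6590431949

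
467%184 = 99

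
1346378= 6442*209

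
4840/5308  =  1210/1327 = 0.91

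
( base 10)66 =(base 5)231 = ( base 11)60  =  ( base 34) 1W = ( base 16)42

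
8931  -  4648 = 4283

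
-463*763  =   - 353269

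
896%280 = 56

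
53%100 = 53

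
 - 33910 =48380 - 82290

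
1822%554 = 160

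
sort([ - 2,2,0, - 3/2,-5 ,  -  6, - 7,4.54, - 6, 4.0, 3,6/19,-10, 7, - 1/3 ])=[ - 10, - 7, - 6, - 6,- 5,-2, - 3/2 , - 1/3,0,6/19, 2,3,4.0,4.54,7 ]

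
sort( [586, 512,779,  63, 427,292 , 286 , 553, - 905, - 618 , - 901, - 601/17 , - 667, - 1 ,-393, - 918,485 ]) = [-918, - 905, - 901, - 667,-618 ,  -  393, - 601/17,- 1, 63,286,292,427, 485, 512, 553,586,779 ]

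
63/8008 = 9/1144 = 0.01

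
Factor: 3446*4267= 2^1*17^1* 251^1*1723^1 = 14704082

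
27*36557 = 987039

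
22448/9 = 22448/9= 2494.22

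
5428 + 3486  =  8914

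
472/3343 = 472/3343= 0.14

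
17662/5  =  17662/5= 3532.40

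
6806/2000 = 3403/1000= 3.40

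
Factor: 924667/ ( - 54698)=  - 2^ ( - 1 )*7^( - 1 ) *37^1*67^1*373^1*3907^ (-1 ) 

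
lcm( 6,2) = 6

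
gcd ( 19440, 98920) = 40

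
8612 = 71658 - 63046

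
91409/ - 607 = - 91409/607 = - 150.59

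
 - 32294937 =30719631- 63014568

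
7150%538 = 156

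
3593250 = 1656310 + 1936940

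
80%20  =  0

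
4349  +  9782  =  14131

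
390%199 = 191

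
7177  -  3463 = 3714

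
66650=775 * 86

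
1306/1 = 1306=1306.00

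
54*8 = 432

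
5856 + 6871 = 12727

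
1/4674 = 1/4674 = 0.00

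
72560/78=36280/39 =930.26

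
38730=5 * 7746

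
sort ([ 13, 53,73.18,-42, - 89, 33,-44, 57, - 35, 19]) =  [-89, - 44,-42, - 35, 13,  19,33, 53, 57, 73.18 ] 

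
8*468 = 3744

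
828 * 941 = 779148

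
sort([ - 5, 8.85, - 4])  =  [-5 , - 4, 8.85 ] 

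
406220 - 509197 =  - 102977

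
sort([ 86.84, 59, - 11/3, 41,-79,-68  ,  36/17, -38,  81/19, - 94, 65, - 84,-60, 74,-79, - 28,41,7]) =[ - 94, - 84, - 79, - 79, - 68, - 60, - 38, - 28 , - 11/3, 36/17, 81/19,7, 41,41, 59,65,74,86.84 ] 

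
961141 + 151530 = 1112671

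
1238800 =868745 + 370055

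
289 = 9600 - 9311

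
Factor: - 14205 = -3^1*5^1 * 947^1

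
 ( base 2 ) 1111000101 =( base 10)965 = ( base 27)18k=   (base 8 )1705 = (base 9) 1282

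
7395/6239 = 1 + 68/367 = 1.19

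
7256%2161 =773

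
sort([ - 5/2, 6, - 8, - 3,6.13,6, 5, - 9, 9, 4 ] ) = [ - 9, - 8,-3, - 5/2, 4, 5,6 , 6, 6.13,9]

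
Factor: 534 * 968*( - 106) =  - 2^5*3^1*11^2*53^1*89^1 = - 54792672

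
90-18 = 72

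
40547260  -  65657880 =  -25110620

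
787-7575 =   -  6788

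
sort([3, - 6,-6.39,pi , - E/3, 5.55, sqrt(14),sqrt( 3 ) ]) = [-6.39, - 6, -E/3,sqrt( 3),3,pi,sqrt(14),5.55]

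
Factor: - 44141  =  -37^1*1193^1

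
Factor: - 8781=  -3^1*2927^1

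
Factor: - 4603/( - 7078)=2^( - 1)*3539^( - 1 )*4603^1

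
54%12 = 6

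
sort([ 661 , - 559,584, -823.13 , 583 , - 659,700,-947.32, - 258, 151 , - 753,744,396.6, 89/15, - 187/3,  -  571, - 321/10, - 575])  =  [-947.32, - 823.13 , - 753, - 659 , - 575, - 571, - 559, -258,-187/3, - 321/10, 89/15, 151,396.6,583, 584,661,700,  744 ] 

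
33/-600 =-1+ 189/200 = - 0.06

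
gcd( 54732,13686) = 6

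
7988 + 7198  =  15186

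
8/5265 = 8/5265 = 0.00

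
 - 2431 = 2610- 5041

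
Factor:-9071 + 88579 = 2^2*11^1*13^1 * 139^1=79508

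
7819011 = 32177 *243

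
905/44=905/44 = 20.57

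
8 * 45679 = 365432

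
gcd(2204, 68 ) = 4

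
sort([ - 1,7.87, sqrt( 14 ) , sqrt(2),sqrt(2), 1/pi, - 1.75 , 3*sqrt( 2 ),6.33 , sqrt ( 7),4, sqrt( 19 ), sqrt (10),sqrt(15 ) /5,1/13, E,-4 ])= [ - 4, - 1.75, - 1,  1/13 , 1/pi,sqrt( 15)/5,sqrt( 2), sqrt( 2 ),sqrt ( 7),  E, sqrt(  10),sqrt(14 ) , 4,3*sqrt (2),sqrt (19 ),6.33,7.87]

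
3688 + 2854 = 6542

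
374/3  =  124 + 2/3 = 124.67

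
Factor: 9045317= 9045317^1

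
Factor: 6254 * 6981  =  2^1*3^1*13^1*53^1 *59^1*179^1 = 43659174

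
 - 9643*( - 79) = 761797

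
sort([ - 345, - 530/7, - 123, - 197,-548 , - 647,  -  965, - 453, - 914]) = [  -  965, - 914 , - 647, - 548, - 453,  -  345, - 197, - 123, - 530/7 ]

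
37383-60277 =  - 22894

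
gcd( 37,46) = 1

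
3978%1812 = 354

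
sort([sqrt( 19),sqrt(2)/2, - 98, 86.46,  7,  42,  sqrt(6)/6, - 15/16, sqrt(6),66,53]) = [ - 98,- 15/16,sqrt(6) /6,sqrt(2 ) /2, sqrt( 6), sqrt ( 19 ), 7,42, 53,66, 86.46]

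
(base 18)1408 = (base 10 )7136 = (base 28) 92O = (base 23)DB6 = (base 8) 15740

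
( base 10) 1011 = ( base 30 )13L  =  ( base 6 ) 4403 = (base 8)1763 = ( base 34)tp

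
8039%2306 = 1121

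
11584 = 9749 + 1835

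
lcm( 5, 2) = 10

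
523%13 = 3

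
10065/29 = 347  +  2/29= 347.07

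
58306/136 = 428  +  49/68 = 428.72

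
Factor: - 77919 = -3^1*19^1*1367^1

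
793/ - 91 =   -  61/7= - 8.71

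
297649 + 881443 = 1179092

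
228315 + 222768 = 451083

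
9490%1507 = 448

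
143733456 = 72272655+71460801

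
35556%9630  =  6666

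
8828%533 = 300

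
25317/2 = 12658 + 1/2 = 12658.50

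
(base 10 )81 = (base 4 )1101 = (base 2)1010001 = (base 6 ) 213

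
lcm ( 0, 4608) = 0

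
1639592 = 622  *2636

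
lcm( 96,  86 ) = 4128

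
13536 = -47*( - 288)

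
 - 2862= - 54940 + 52078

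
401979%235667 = 166312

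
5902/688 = 2951/344 = 8.58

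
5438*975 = 5302050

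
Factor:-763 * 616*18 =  - 8460144 =-2^4*3^2*7^2 * 11^1*109^1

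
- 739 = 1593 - 2332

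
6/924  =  1/154 = 0.01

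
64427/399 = 161 + 188/399 = 161.47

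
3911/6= 651 + 5/6 = 651.83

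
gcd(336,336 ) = 336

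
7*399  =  2793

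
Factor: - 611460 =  - 2^2*3^2 * 5^1*43^1*79^1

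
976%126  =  94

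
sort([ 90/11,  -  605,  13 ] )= [ - 605, 90/11, 13] 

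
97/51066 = 97/51066 = 0.00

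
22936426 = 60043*382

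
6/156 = 1/26 = 0.04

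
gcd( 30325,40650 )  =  25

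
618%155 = 153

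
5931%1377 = 423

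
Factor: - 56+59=3=3^1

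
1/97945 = 1/97945 = 0.00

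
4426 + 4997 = 9423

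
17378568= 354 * 49092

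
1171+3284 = 4455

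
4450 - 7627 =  - 3177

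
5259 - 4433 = 826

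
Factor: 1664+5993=7657 = 13^1*19^1*31^1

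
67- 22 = 45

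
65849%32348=1153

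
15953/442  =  15953/442   =  36.09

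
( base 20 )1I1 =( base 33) n2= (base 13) 467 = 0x2f9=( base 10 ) 761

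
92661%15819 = 13566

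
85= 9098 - 9013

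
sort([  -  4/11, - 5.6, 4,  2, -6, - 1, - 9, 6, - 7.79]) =[ - 9, - 7.79, -6, - 5.6, - 1, - 4/11,  2,  4,6 ]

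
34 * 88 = 2992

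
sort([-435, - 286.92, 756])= [  -  435,-286.92, 756]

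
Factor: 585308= 2^2*131^1*1117^1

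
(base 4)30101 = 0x311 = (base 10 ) 785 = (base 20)1j5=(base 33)nq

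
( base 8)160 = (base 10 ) 112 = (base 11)a2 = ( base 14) 80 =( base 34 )3A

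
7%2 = 1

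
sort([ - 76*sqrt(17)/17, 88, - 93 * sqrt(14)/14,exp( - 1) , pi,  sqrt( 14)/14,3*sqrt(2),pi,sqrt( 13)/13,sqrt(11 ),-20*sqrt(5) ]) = [ - 20 * sqrt( 5), - 93*sqrt(14)/14,  -  76 * sqrt(17 ) /17, sqrt(14)/14, sqrt( 13 )/13 , exp( - 1), pi,pi,sqrt(11),3*sqrt( 2),88 ]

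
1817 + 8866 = 10683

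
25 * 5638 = 140950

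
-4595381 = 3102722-7698103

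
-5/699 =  - 5/699 = -0.01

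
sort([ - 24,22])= [ - 24, 22]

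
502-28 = 474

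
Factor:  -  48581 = -13^1*37^1 * 101^1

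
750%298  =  154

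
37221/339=109+ 90/113  =  109.80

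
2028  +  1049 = 3077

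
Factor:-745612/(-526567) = 868/613= 2^2*7^1*31^1*613^( - 1)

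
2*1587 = 3174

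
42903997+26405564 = 69309561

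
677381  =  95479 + 581902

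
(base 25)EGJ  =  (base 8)21721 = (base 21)KGD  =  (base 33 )8ds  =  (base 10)9169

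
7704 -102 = 7602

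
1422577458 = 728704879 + 693872579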